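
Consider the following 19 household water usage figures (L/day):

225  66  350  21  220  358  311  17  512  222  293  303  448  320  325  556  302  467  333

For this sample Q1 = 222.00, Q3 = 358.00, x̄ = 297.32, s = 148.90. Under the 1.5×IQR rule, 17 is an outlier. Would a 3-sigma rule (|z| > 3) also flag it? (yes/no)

z = (17 − 297.32) / 148.90 = -1.88.
|z| = 1.88 ≤ 3.

no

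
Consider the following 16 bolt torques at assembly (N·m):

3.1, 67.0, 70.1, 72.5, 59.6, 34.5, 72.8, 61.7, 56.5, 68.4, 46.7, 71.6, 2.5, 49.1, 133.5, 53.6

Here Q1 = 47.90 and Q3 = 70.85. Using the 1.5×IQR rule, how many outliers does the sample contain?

IQR = 22.95; fences at 47.90 − 34.425 = 13.475 and 70.85 + 34.425 = 105.275.
Outside the cutoffs: 2.5, 3.1, 133.5.

3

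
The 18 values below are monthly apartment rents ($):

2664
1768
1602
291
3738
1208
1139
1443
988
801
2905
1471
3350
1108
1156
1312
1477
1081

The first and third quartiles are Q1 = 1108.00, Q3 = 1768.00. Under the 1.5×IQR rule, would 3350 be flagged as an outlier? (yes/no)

IQR = Q3 − Q1 = 1768.00 − 1108.00 = 660.00.
Lower fence = Q1 − 1.5·IQR = 1108.00 − 990.00 = 118.00.
Upper fence = Q3 + 1.5·IQR = 1768.00 + 990.00 = 2758.00.
3350 lies above the upper fence.

yes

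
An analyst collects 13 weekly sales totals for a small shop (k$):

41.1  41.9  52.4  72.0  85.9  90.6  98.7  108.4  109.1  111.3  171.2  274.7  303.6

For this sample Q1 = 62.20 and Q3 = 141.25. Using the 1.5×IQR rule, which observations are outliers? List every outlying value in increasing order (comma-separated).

IQR = Q3 − Q1 = 141.25 − 62.20 = 79.05.
Lower fence = Q1 − 1.5·IQR = 62.20 − 118.575 = -56.375.
Upper fence = Q3 + 1.5·IQR = 141.25 + 118.575 = 259.825.
274.7 > 259.825 → outlier.
303.6 > 259.825 → outlier.
All remaining values lie within [-56.375, 259.825].

274.7, 303.6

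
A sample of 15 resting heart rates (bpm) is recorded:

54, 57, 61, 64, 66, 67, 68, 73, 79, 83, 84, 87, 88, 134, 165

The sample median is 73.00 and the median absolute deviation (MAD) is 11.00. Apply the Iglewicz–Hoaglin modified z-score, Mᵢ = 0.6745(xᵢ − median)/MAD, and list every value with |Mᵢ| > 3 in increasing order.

134, 165

|Mᵢ| > 3 ⇔ |xᵢ − 73.00| > 3·11.00/0.6745 = 48.93.
So outliers lie outside [24.07, 121.93].
134: M = 3.74 → outlier.
165: M = 5.64 → outlier.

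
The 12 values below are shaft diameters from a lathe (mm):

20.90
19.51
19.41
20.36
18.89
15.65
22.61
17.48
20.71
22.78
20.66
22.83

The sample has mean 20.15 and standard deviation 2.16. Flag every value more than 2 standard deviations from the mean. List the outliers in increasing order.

Cutoffs at x̄ ± 2s: 20.15 ± 2·2.16 = [15.83, 24.47].
15.65: z = -2.08, |z| > 2 → outlier.
Every other value lies within [15.83, 24.47].

15.65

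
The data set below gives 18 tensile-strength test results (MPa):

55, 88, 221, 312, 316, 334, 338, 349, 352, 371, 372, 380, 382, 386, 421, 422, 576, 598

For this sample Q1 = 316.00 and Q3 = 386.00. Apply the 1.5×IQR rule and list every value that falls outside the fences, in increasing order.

IQR = Q3 − Q1 = 386.00 − 316.00 = 70.00.
Lower fence = Q1 − 1.5·IQR = 316.00 − 105.00 = 211.00.
Upper fence = Q3 + 1.5·IQR = 386.00 + 105.00 = 491.00.
55 < 211.00 → outlier.
88 < 211.00 → outlier.
576 > 491.00 → outlier.
598 > 491.00 → outlier.
All remaining values lie within [211.00, 491.00].

55, 88, 576, 598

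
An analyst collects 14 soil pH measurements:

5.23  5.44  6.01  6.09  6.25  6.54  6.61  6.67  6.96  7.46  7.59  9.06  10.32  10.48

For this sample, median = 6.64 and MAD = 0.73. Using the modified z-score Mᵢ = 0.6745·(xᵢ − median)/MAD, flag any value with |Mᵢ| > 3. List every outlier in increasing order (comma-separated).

|Mᵢ| > 3 ⇔ |xᵢ − 6.64| > 3·0.73/0.6745 = 3.25.
So outliers lie outside [3.39, 9.89].
10.32: M = 3.40 → outlier.
10.48: M = 3.55 → outlier.

10.32, 10.48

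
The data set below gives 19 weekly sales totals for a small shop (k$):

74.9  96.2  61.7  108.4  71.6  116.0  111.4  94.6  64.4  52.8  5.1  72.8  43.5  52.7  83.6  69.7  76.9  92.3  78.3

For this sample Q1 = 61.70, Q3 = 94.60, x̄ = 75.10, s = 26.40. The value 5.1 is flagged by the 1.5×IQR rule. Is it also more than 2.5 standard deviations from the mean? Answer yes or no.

z = (5.1 − 75.10) / 26.40 = -2.65.
|z| = 2.65 > 2.5.

yes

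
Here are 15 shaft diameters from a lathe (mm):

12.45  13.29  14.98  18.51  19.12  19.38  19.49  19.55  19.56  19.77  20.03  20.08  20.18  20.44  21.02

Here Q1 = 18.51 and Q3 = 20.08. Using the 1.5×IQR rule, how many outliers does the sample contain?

3

IQR = 1.57; fences at 18.51 − 2.355 = 16.155 and 20.08 + 2.355 = 22.435.
Outside the cutoffs: 12.45, 13.29, 14.98.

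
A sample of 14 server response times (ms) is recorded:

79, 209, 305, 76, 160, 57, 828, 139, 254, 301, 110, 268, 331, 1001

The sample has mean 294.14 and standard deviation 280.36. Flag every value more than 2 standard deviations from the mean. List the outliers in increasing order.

1001

Cutoffs at x̄ ± 2s: 294.14 ± 2·280.36 = [-266.58, 854.86].
1001: z = 2.52, |z| > 2 → outlier.
Every other value lies within [-266.58, 854.86].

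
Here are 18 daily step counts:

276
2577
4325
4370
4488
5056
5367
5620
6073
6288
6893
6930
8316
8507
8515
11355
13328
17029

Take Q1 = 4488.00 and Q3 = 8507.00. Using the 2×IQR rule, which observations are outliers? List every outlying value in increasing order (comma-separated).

IQR = Q3 − Q1 = 8507.00 − 4488.00 = 4019.00.
Lower fence = Q1 − 2·IQR = 4488.00 − 8038.00 = -3550.00.
Upper fence = Q3 + 2·IQR = 8507.00 + 8038.00 = 16545.00.
17029 > 16545.00 → outlier.
All remaining values lie within [-3550.00, 16545.00].

17029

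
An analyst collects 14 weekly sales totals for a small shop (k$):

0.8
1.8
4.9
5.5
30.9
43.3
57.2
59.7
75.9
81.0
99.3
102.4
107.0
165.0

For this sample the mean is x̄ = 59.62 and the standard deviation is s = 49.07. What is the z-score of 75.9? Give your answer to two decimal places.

z = (75.9 − 59.62) / 49.07 = 0.33.

0.33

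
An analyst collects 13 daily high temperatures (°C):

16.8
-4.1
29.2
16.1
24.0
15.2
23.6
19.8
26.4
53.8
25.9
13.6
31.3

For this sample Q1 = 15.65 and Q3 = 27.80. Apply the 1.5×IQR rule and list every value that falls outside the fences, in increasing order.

-4.1, 53.8

IQR = Q3 − Q1 = 27.80 − 15.65 = 12.15.
Lower fence = Q1 − 1.5·IQR = 15.65 − 18.225 = -2.575.
Upper fence = Q3 + 1.5·IQR = 27.80 + 18.225 = 46.025.
-4.1 < -2.575 → outlier.
53.8 > 46.025 → outlier.
All remaining values lie within [-2.575, 46.025].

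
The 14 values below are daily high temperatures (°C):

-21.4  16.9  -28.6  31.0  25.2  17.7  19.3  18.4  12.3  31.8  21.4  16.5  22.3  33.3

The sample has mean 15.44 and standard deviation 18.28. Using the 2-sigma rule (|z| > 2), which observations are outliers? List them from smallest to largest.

Cutoffs at x̄ ± 2s: 15.44 ± 2·18.28 = [-21.12, 52.00].
-28.6: z = -2.41, |z| > 2 → outlier.
-21.4: z = -2.02, |z| > 2 → outlier.
Every other value lies within [-21.12, 52.00].

-28.6, -21.4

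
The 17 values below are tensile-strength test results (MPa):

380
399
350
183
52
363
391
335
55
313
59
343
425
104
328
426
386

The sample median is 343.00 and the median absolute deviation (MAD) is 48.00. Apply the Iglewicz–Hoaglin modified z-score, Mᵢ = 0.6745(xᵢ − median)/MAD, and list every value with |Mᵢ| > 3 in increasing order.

|Mᵢ| > 3 ⇔ |xᵢ − 343.00| > 3·48.00/0.6745 = 213.49.
So outliers lie outside [129.51, 556.49].
52: M = -4.09 → outlier.
55: M = -4.05 → outlier.
59: M = -3.99 → outlier.
104: M = -3.36 → outlier.

52, 55, 59, 104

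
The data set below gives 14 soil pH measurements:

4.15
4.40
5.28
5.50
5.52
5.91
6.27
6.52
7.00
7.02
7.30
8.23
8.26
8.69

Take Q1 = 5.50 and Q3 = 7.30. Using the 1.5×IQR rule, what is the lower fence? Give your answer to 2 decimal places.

2.80

IQR = Q3 − Q1 = 7.30 − 5.50 = 1.80.
Lower fence = Q1 − 1.5·IQR = 5.50 − 2.70 = 2.80.
Upper fence = Q3 + 1.5·IQR = 7.30 + 2.70 = 10.00.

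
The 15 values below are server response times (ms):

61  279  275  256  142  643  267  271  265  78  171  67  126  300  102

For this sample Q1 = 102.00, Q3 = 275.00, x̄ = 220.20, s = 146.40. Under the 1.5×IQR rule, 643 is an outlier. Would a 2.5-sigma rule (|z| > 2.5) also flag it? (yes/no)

z = (643 − 220.20) / 146.40 = 2.89.
|z| = 2.89 > 2.5.

yes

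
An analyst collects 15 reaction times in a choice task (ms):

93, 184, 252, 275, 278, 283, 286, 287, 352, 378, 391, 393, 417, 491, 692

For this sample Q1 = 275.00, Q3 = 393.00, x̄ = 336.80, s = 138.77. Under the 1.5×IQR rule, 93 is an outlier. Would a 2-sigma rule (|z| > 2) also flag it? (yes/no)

z = (93 − 336.80) / 138.77 = -1.76.
|z| = 1.76 ≤ 2.

no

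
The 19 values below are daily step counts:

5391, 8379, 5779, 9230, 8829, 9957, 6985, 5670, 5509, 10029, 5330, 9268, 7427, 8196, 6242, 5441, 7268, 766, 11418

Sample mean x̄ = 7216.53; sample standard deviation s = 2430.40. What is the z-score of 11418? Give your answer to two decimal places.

1.73

z = (11418 − 7216.53) / 2430.40 = 1.73.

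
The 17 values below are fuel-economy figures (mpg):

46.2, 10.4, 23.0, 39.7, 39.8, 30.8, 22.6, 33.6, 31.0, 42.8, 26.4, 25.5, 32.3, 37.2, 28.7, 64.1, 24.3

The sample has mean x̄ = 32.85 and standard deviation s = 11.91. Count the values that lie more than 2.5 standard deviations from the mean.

Cutoffs: x̄ ± 2.5s = [3.075, 62.625].
Outside the cutoffs: 64.1.

1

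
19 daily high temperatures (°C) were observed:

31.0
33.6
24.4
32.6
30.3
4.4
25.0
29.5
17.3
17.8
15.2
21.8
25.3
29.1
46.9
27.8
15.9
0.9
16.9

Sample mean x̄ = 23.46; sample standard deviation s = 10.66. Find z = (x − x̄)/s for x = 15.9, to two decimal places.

z = (15.9 − 23.46) / 10.66 = -0.71.

-0.71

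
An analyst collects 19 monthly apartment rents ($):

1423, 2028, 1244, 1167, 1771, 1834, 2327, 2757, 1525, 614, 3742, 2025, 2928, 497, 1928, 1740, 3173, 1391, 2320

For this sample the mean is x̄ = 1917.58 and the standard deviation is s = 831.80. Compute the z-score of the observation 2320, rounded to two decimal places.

z = (2320 − 1917.58) / 831.80 = 0.48.

0.48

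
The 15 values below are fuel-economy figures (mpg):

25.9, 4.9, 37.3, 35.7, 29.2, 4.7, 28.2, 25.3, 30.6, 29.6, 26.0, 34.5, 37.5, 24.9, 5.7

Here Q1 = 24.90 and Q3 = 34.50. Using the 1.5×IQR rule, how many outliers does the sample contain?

3

IQR = 9.60; fences at 24.90 − 14.40 = 10.50 and 34.50 + 14.40 = 48.90.
Outside the cutoffs: 4.7, 4.9, 5.7.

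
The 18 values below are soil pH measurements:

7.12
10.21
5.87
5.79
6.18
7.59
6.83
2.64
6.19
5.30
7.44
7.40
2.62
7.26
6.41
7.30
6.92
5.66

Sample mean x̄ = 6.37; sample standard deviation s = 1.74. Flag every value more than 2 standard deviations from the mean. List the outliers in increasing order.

Cutoffs at x̄ ± 2s: 6.37 ± 2·1.74 = [2.89, 9.85].
2.62: z = -2.16, |z| > 2 → outlier.
2.64: z = -2.14, |z| > 2 → outlier.
10.21: z = 2.21, |z| > 2 → outlier.
Every other value lies within [2.89, 9.85].

2.62, 2.64, 10.21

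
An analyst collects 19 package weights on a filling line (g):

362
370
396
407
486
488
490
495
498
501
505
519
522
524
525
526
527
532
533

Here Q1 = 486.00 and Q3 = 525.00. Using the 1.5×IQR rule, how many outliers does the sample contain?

4

IQR = 39.00; fences at 486.00 − 58.50 = 427.50 and 525.00 + 58.50 = 583.50.
Outside the cutoffs: 362, 370, 396, 407.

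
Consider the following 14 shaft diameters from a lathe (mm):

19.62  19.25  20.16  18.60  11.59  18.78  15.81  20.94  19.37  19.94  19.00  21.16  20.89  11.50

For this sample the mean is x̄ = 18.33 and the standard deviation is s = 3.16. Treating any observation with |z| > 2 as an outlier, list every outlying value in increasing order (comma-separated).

11.50, 11.59

Cutoffs at x̄ ± 2s: 18.33 ± 2·3.16 = [12.01, 24.65].
11.50: z = -2.16, |z| > 2 → outlier.
11.59: z = -2.13, |z| > 2 → outlier.
Every other value lies within [12.01, 24.65].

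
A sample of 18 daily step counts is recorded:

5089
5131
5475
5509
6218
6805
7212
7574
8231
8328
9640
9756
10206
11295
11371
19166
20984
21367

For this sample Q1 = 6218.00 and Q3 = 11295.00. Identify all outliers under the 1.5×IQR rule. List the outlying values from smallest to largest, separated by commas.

IQR = Q3 − Q1 = 11295.00 − 6218.00 = 5077.00.
Lower fence = Q1 − 1.5·IQR = 6218.00 − 7615.50 = -1397.50.
Upper fence = Q3 + 1.5·IQR = 11295.00 + 7615.50 = 18910.50.
19166 > 18910.50 → outlier.
20984 > 18910.50 → outlier.
21367 > 18910.50 → outlier.
All remaining values lie within [-1397.50, 18910.50].

19166, 20984, 21367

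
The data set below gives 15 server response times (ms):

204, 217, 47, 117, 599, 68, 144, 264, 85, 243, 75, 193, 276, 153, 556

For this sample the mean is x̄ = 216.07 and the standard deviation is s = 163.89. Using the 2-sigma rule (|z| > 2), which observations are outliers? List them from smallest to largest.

Cutoffs at x̄ ± 2s: 216.07 ± 2·163.89 = [-111.71, 543.85].
556: z = 2.07, |z| > 2 → outlier.
599: z = 2.34, |z| > 2 → outlier.
Every other value lies within [-111.71, 543.85].

556, 599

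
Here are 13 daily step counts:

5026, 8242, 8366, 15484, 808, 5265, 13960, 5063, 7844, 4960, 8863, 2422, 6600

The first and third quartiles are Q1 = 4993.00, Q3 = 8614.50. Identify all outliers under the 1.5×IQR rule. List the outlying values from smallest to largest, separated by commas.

15484

IQR = Q3 − Q1 = 8614.50 − 4993.00 = 3621.50.
Lower fence = Q1 − 1.5·IQR = 4993.00 − 5432.25 = -439.25.
Upper fence = Q3 + 1.5·IQR = 8614.50 + 5432.25 = 14046.75.
15484 > 14046.75 → outlier.
All remaining values lie within [-439.25, 14046.75].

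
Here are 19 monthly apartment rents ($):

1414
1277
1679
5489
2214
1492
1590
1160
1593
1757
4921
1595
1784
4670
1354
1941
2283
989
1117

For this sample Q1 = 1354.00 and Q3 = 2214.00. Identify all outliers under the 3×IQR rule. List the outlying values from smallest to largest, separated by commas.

IQR = Q3 − Q1 = 2214.00 − 1354.00 = 860.00.
Lower fence = Q1 − 3·IQR = 1354.00 − 2580.00 = -1226.00.
Upper fence = Q3 + 3·IQR = 2214.00 + 2580.00 = 4794.00.
4921 > 4794.00 → outlier.
5489 > 4794.00 → outlier.
All remaining values lie within [-1226.00, 4794.00].

4921, 5489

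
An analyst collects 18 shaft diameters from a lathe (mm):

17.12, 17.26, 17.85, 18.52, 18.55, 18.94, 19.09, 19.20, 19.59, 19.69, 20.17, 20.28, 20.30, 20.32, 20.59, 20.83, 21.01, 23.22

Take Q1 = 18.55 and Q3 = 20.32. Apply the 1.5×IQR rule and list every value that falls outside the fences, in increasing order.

23.22

IQR = Q3 − Q1 = 20.32 − 18.55 = 1.77.
Lower fence = Q1 − 1.5·IQR = 18.55 − 2.655 = 15.895.
Upper fence = Q3 + 1.5·IQR = 20.32 + 2.655 = 22.975.
23.22 > 22.975 → outlier.
All remaining values lie within [15.895, 22.975].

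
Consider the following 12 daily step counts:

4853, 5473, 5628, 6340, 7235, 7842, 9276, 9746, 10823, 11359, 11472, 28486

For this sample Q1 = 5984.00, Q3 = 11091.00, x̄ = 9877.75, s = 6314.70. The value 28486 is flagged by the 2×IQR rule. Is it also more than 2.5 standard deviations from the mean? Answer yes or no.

z = (28486 − 9877.75) / 6314.70 = 2.95.
|z| = 2.95 > 2.5.

yes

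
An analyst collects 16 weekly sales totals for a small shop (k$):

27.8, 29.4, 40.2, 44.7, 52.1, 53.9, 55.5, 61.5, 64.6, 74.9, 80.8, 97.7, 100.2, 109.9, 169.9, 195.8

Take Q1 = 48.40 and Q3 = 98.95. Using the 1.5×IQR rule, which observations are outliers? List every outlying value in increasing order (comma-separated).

195.8

IQR = Q3 − Q1 = 98.95 − 48.40 = 50.55.
Lower fence = Q1 − 1.5·IQR = 48.40 − 75.825 = -27.425.
Upper fence = Q3 + 1.5·IQR = 98.95 + 75.825 = 174.775.
195.8 > 174.775 → outlier.
All remaining values lie within [-27.425, 174.775].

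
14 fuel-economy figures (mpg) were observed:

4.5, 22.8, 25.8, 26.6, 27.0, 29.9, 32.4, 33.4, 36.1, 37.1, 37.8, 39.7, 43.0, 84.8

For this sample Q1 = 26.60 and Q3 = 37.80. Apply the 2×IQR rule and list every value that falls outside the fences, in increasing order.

IQR = Q3 − Q1 = 37.80 − 26.60 = 11.20.
Lower fence = Q1 − 2·IQR = 26.60 − 22.40 = 4.20.
Upper fence = Q3 + 2·IQR = 37.80 + 22.40 = 60.20.
84.8 > 60.20 → outlier.
All remaining values lie within [4.20, 60.20].

84.8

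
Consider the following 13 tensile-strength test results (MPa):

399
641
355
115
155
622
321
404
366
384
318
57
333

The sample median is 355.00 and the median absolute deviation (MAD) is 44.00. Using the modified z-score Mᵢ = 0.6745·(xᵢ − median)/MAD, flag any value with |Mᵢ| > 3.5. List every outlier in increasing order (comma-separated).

57, 115, 622, 641

|Mᵢ| > 3.5 ⇔ |xᵢ − 355.00| > 3.5·44.00/0.6745 = 228.32.
So outliers lie outside [126.68, 583.32].
57: M = -4.57 → outlier.
115: M = -3.68 → outlier.
622: M = 4.09 → outlier.
641: M = 4.38 → outlier.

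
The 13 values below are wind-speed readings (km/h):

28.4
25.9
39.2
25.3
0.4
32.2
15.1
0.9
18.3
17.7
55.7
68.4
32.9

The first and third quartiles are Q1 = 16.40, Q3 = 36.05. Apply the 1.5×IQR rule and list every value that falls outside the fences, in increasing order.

IQR = Q3 − Q1 = 36.05 − 16.40 = 19.65.
Lower fence = Q1 − 1.5·IQR = 16.40 − 29.475 = -13.075.
Upper fence = Q3 + 1.5·IQR = 36.05 + 29.475 = 65.525.
68.4 > 65.525 → outlier.
All remaining values lie within [-13.075, 65.525].

68.4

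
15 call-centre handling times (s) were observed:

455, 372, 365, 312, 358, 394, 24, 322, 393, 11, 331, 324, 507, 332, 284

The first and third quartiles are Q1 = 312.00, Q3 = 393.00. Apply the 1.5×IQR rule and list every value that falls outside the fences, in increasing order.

IQR = Q3 − Q1 = 393.00 − 312.00 = 81.00.
Lower fence = Q1 − 1.5·IQR = 312.00 − 121.50 = 190.50.
Upper fence = Q3 + 1.5·IQR = 393.00 + 121.50 = 514.50.
11 < 190.50 → outlier.
24 < 190.50 → outlier.
All remaining values lie within [190.50, 514.50].

11, 24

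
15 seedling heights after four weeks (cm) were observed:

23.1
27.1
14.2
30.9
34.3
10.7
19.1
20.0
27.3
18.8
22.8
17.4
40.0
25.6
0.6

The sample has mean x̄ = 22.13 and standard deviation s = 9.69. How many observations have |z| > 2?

1

Cutoffs: x̄ ± 2s = [2.75, 41.51].
Outside the cutoffs: 0.6.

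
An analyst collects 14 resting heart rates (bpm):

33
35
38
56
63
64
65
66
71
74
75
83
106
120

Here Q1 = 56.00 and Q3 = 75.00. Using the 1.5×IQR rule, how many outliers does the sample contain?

IQR = 19.00; fences at 56.00 − 28.50 = 27.50 and 75.00 + 28.50 = 103.50.
Outside the cutoffs: 106, 120.

2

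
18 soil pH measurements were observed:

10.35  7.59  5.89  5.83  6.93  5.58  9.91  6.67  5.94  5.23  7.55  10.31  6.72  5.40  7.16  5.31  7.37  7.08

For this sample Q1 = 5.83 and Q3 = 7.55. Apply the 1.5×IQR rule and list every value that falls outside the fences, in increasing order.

IQR = Q3 − Q1 = 7.55 − 5.83 = 1.72.
Lower fence = Q1 − 1.5·IQR = 5.83 − 2.58 = 3.25.
Upper fence = Q3 + 1.5·IQR = 7.55 + 2.58 = 10.13.
10.31 > 10.13 → outlier.
10.35 > 10.13 → outlier.
All remaining values lie within [3.25, 10.13].

10.31, 10.35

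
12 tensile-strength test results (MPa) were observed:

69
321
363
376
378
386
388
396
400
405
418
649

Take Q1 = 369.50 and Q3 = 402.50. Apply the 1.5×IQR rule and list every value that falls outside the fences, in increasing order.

IQR = Q3 − Q1 = 402.50 − 369.50 = 33.00.
Lower fence = Q1 − 1.5·IQR = 369.50 − 49.50 = 320.00.
Upper fence = Q3 + 1.5·IQR = 402.50 + 49.50 = 452.00.
69 < 320.00 → outlier.
649 > 452.00 → outlier.
All remaining values lie within [320.00, 452.00].

69, 649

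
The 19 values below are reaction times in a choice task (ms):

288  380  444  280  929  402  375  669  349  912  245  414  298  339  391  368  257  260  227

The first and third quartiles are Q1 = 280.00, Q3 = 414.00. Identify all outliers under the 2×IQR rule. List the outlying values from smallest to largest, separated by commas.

912, 929

IQR = Q3 − Q1 = 414.00 − 280.00 = 134.00.
Lower fence = Q1 − 2·IQR = 280.00 − 268.00 = 12.00.
Upper fence = Q3 + 2·IQR = 414.00 + 268.00 = 682.00.
912 > 682.00 → outlier.
929 > 682.00 → outlier.
All remaining values lie within [12.00, 682.00].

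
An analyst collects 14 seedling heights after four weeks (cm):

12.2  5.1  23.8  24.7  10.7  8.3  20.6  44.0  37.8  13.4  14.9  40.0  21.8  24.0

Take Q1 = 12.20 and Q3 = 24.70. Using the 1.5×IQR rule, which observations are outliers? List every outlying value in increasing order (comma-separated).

IQR = Q3 − Q1 = 24.70 − 12.20 = 12.50.
Lower fence = Q1 − 1.5·IQR = 12.20 − 18.75 = -6.55.
Upper fence = Q3 + 1.5·IQR = 24.70 + 18.75 = 43.45.
44.0 > 43.45 → outlier.
All remaining values lie within [-6.55, 43.45].

44.0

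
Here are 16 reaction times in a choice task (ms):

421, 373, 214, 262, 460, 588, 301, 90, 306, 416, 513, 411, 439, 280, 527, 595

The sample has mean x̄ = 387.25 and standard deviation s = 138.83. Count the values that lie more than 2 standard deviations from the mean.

1

Cutoffs: x̄ ± 2s = [109.59, 664.91].
Outside the cutoffs: 90.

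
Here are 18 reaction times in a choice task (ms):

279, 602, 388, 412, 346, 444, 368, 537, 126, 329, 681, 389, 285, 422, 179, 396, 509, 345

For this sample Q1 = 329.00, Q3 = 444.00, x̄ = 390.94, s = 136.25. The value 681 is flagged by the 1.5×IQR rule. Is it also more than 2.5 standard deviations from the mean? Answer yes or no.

z = (681 − 390.94) / 136.25 = 2.13.
|z| = 2.13 ≤ 2.5.

no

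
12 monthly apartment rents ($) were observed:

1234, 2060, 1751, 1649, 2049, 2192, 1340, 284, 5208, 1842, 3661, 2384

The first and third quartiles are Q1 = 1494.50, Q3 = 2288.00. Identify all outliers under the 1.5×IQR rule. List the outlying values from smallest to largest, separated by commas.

IQR = Q3 − Q1 = 2288.00 − 1494.50 = 793.50.
Lower fence = Q1 − 1.5·IQR = 1494.50 − 1190.25 = 304.25.
Upper fence = Q3 + 1.5·IQR = 2288.00 + 1190.25 = 3478.25.
284 < 304.25 → outlier.
3661 > 3478.25 → outlier.
5208 > 3478.25 → outlier.
All remaining values lie within [304.25, 3478.25].

284, 3661, 5208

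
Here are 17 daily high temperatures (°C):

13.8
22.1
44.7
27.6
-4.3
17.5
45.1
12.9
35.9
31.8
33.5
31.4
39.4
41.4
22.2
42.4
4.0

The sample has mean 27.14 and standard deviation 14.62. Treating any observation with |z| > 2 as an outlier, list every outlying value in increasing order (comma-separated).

Cutoffs at x̄ ± 2s: 27.14 ± 2·14.62 = [-2.10, 56.38].
-4.3: z = -2.15, |z| > 2 → outlier.
Every other value lies within [-2.10, 56.38].

-4.3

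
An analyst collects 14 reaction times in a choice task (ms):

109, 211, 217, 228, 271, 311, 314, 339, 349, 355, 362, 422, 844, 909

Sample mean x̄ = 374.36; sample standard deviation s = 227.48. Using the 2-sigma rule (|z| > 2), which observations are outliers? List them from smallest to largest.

Cutoffs at x̄ ± 2s: 374.36 ± 2·227.48 = [-80.60, 829.32].
844: z = 2.06, |z| > 2 → outlier.
909: z = 2.35, |z| > 2 → outlier.
Every other value lies within [-80.60, 829.32].

844, 909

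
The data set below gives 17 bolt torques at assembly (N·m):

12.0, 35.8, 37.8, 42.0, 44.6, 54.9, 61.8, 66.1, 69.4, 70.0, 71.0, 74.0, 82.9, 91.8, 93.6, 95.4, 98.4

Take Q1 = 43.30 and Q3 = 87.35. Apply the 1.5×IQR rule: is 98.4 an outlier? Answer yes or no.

IQR = Q3 − Q1 = 87.35 − 43.30 = 44.05.
Lower fence = Q1 − 1.5·IQR = 43.30 − 66.075 = -22.775.
Upper fence = Q3 + 1.5·IQR = 87.35 + 66.075 = 153.425.
98.4 lies within [-22.775, 153.425].

no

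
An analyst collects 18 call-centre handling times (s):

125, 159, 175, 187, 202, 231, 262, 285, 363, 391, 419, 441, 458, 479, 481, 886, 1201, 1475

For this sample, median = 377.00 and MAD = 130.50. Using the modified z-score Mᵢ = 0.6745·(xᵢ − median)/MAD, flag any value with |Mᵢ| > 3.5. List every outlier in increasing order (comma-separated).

|Mᵢ| > 3.5 ⇔ |xᵢ − 377.00| > 3.5·130.50/0.6745 = 677.17.
So outliers lie outside [-300.17, 1054.17].
1201: M = 4.26 → outlier.
1475: M = 5.68 → outlier.

1201, 1475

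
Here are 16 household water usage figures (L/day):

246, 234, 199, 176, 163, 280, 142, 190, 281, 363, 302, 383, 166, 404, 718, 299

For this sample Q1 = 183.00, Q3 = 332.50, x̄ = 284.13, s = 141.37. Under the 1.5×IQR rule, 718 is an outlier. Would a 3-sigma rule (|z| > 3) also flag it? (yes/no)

z = (718 − 284.13) / 141.37 = 3.07.
|z| = 3.07 > 3.

yes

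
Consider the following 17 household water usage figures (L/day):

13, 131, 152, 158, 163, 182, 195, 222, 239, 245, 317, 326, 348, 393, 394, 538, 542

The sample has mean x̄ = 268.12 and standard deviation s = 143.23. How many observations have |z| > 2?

0

Cutoffs: x̄ ± 2s = [-18.34, 554.58].
Every value lies within the cutoffs.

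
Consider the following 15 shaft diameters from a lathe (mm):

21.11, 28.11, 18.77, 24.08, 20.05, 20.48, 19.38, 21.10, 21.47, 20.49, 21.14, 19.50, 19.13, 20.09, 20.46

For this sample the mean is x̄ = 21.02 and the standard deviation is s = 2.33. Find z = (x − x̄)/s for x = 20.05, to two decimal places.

z = (20.05 − 21.02) / 2.33 = -0.42.

-0.42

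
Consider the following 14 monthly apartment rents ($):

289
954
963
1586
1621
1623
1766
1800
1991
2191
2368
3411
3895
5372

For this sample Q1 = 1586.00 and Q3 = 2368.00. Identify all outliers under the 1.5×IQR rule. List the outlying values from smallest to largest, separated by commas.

IQR = Q3 − Q1 = 2368.00 − 1586.00 = 782.00.
Lower fence = Q1 − 1.5·IQR = 1586.00 − 1173.00 = 413.00.
Upper fence = Q3 + 1.5·IQR = 2368.00 + 1173.00 = 3541.00.
289 < 413.00 → outlier.
3895 > 3541.00 → outlier.
5372 > 3541.00 → outlier.
All remaining values lie within [413.00, 3541.00].

289, 3895, 5372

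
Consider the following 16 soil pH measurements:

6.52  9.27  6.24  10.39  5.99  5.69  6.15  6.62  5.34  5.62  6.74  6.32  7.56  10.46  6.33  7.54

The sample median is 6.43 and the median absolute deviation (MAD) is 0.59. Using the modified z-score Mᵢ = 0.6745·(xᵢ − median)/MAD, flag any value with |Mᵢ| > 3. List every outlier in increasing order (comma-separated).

|Mᵢ| > 3 ⇔ |xᵢ − 6.43| > 3·0.59/0.6745 = 2.62.
So outliers lie outside [3.81, 9.05].
9.27: M = 3.25 → outlier.
10.39: M = 4.53 → outlier.
10.46: M = 4.61 → outlier.

9.27, 10.39, 10.46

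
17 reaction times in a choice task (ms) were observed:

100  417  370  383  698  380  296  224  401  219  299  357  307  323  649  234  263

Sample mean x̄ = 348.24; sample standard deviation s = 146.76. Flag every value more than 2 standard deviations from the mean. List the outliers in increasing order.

Cutoffs at x̄ ± 2s: 348.24 ± 2·146.76 = [54.72, 641.76].
649: z = 2.05, |z| > 2 → outlier.
698: z = 2.38, |z| > 2 → outlier.
Every other value lies within [54.72, 641.76].

649, 698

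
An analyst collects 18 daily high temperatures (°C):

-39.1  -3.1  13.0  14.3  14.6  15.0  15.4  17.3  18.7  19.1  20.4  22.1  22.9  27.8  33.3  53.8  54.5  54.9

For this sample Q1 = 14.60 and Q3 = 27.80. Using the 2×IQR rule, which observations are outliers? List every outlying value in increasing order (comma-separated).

IQR = Q3 − Q1 = 27.80 − 14.60 = 13.20.
Lower fence = Q1 − 2·IQR = 14.60 − 26.40 = -11.80.
Upper fence = Q3 + 2·IQR = 27.80 + 26.40 = 54.20.
-39.1 < -11.80 → outlier.
54.5 > 54.20 → outlier.
54.9 > 54.20 → outlier.
All remaining values lie within [-11.80, 54.20].

-39.1, 54.5, 54.9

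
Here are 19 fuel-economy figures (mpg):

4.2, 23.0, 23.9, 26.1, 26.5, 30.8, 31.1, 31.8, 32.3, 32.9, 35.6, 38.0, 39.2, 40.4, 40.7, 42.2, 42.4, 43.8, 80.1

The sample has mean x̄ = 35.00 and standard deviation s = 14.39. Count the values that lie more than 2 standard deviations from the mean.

2

Cutoffs: x̄ ± 2s = [6.22, 63.78].
Outside the cutoffs: 4.2, 80.1.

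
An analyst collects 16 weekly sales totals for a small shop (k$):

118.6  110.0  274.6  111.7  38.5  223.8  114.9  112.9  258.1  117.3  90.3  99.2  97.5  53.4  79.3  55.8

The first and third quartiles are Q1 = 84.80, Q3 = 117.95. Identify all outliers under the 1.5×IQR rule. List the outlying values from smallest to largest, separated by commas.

223.8, 258.1, 274.6

IQR = Q3 − Q1 = 117.95 − 84.80 = 33.15.
Lower fence = Q1 − 1.5·IQR = 84.80 − 49.725 = 35.075.
Upper fence = Q3 + 1.5·IQR = 117.95 + 49.725 = 167.675.
223.8 > 167.675 → outlier.
258.1 > 167.675 → outlier.
274.6 > 167.675 → outlier.
All remaining values lie within [35.075, 167.675].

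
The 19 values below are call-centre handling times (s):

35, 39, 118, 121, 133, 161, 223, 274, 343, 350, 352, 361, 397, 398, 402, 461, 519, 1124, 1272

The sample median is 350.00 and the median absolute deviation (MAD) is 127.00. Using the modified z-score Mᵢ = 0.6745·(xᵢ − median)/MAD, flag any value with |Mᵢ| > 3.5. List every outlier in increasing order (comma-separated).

|Mᵢ| > 3.5 ⇔ |xᵢ − 350.00| > 3.5·127.00/0.6745 = 659.01.
So outliers lie outside [-309.01, 1009.01].
1124: M = 4.11 → outlier.
1272: M = 4.90 → outlier.

1124, 1272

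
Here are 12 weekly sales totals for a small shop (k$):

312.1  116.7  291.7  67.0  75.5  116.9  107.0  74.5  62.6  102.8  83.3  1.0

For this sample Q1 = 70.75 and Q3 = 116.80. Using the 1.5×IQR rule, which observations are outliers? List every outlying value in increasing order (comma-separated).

1.0, 291.7, 312.1

IQR = Q3 − Q1 = 116.80 − 70.75 = 46.05.
Lower fence = Q1 − 1.5·IQR = 70.75 − 69.075 = 1.675.
Upper fence = Q3 + 1.5·IQR = 116.80 + 69.075 = 185.875.
1.0 < 1.675 → outlier.
291.7 > 185.875 → outlier.
312.1 > 185.875 → outlier.
All remaining values lie within [1.675, 185.875].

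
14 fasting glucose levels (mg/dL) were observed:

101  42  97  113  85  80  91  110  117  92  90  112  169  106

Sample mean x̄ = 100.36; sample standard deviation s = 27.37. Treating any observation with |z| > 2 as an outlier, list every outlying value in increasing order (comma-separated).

42, 169

Cutoffs at x̄ ± 2s: 100.36 ± 2·27.37 = [45.62, 155.10].
42: z = -2.13, |z| > 2 → outlier.
169: z = 2.51, |z| > 2 → outlier.
Every other value lies within [45.62, 155.10].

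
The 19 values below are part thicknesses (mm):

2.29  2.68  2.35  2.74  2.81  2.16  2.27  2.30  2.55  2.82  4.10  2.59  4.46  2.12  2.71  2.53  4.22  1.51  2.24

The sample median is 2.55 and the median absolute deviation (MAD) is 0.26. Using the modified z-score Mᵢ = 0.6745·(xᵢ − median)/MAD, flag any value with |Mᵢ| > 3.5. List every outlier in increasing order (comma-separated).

4.10, 4.22, 4.46

|Mᵢ| > 3.5 ⇔ |xᵢ − 2.55| > 3.5·0.26/0.6745 = 1.35.
So outliers lie outside [1.20, 3.90].
4.10: M = 4.02 → outlier.
4.22: M = 4.33 → outlier.
4.46: M = 4.95 → outlier.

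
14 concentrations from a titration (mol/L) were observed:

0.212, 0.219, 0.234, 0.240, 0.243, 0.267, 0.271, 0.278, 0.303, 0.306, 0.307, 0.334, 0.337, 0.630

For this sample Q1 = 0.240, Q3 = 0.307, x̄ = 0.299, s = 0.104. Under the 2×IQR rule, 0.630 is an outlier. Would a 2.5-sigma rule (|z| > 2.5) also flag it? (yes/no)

yes

z = (0.630 − 0.299) / 0.104 = 3.18.
|z| = 3.18 > 2.5.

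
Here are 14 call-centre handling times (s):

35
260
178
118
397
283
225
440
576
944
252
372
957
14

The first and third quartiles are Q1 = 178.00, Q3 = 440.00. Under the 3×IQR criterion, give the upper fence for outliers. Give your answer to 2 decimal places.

IQR = Q3 − Q1 = 440.00 − 178.00 = 262.00.
Lower fence = Q1 − 3·IQR = 178.00 − 786.00 = -608.00.
Upper fence = Q3 + 3·IQR = 440.00 + 786.00 = 1226.00.

1226.00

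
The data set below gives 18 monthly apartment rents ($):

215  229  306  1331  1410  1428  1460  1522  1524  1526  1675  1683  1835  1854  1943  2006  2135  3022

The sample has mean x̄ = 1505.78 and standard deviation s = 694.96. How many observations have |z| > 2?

Cutoffs: x̄ ± 2s = [115.86, 2895.70].
Outside the cutoffs: 3022.

1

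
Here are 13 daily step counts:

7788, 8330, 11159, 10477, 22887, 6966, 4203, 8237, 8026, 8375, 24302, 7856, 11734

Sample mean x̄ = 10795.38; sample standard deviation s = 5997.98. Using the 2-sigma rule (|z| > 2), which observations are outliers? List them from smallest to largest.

Cutoffs at x̄ ± 2s: 10795.38 ± 2·5997.98 = [-1200.58, 22791.34].
22887: z = 2.02, |z| > 2 → outlier.
24302: z = 2.25, |z| > 2 → outlier.
Every other value lies within [-1200.58, 22791.34].

22887, 24302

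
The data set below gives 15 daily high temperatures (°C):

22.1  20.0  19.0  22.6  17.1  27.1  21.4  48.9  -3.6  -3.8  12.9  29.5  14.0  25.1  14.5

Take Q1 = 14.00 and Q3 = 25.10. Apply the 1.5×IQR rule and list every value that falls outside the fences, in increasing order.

-3.8, -3.6, 48.9

IQR = Q3 − Q1 = 25.10 − 14.00 = 11.10.
Lower fence = Q1 − 1.5·IQR = 14.00 − 16.65 = -2.65.
Upper fence = Q3 + 1.5·IQR = 25.10 + 16.65 = 41.75.
-3.8 < -2.65 → outlier.
-3.6 < -2.65 → outlier.
48.9 > 41.75 → outlier.
All remaining values lie within [-2.65, 41.75].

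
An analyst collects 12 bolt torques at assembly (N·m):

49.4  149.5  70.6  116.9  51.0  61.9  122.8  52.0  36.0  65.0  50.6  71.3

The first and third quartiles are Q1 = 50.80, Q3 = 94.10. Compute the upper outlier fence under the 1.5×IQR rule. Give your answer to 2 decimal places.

159.05

IQR = Q3 − Q1 = 94.10 − 50.80 = 43.30.
Lower fence = Q1 − 1.5·IQR = 50.80 − 64.95 = -14.15.
Upper fence = Q3 + 1.5·IQR = 94.10 + 64.95 = 159.05.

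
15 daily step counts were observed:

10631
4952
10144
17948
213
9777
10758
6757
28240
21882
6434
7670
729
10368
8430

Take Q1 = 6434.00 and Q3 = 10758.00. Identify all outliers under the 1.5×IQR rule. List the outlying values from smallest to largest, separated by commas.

17948, 21882, 28240

IQR = Q3 − Q1 = 10758.00 − 6434.00 = 4324.00.
Lower fence = Q1 − 1.5·IQR = 6434.00 − 6486.00 = -52.00.
Upper fence = Q3 + 1.5·IQR = 10758.00 + 6486.00 = 17244.00.
17948 > 17244.00 → outlier.
21882 > 17244.00 → outlier.
28240 > 17244.00 → outlier.
All remaining values lie within [-52.00, 17244.00].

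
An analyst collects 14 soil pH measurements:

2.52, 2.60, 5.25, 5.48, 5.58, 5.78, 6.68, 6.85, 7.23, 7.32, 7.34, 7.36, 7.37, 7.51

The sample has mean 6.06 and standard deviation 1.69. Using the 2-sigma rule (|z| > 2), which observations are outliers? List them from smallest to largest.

2.52, 2.60

Cutoffs at x̄ ± 2s: 6.06 ± 2·1.69 = [2.68, 9.44].
2.52: z = -2.09, |z| > 2 → outlier.
2.60: z = -2.05, |z| > 2 → outlier.
Every other value lies within [2.68, 9.44].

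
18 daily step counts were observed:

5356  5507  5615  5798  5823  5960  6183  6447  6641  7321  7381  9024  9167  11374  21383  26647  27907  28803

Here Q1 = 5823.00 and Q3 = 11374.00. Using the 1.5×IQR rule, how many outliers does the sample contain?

IQR = 5551.00; fences at 5823.00 − 8326.50 = -2503.50 and 11374.00 + 8326.50 = 19700.50.
Outside the cutoffs: 21383, 26647, 27907, 28803.

4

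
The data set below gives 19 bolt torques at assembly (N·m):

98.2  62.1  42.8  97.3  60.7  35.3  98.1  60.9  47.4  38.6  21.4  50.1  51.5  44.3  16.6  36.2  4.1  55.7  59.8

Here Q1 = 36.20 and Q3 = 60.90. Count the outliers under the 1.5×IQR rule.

2

IQR = 24.70; fences at 36.20 − 37.05 = -0.85 and 60.90 + 37.05 = 97.95.
Outside the cutoffs: 98.1, 98.2.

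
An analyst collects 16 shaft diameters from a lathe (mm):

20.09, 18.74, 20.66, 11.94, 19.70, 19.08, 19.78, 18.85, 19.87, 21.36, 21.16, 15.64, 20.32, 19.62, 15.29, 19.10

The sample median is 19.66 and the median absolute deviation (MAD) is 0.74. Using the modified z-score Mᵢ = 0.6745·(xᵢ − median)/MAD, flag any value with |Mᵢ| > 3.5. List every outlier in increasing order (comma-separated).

11.94, 15.29, 15.64

|Mᵢ| > 3.5 ⇔ |xᵢ − 19.66| > 3.5·0.74/0.6745 = 3.84.
So outliers lie outside [15.82, 23.50].
11.94: M = -7.04 → outlier.
15.29: M = -3.98 → outlier.
15.64: M = -3.66 → outlier.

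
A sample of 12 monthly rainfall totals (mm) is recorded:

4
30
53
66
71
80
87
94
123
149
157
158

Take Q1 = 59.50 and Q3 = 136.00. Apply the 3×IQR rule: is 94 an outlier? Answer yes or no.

no

IQR = Q3 − Q1 = 136.00 − 59.50 = 76.50.
Lower fence = Q1 − 3·IQR = 59.50 − 229.50 = -170.00.
Upper fence = Q3 + 3·IQR = 136.00 + 229.50 = 365.50.
94 lies within [-170.00, 365.50].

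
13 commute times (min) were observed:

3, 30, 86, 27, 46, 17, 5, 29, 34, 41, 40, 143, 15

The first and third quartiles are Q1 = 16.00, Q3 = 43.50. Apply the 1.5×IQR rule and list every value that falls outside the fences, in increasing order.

86, 143

IQR = Q3 − Q1 = 43.50 − 16.00 = 27.50.
Lower fence = Q1 − 1.5·IQR = 16.00 − 41.25 = -25.25.
Upper fence = Q3 + 1.5·IQR = 43.50 + 41.25 = 84.75.
86 > 84.75 → outlier.
143 > 84.75 → outlier.
All remaining values lie within [-25.25, 84.75].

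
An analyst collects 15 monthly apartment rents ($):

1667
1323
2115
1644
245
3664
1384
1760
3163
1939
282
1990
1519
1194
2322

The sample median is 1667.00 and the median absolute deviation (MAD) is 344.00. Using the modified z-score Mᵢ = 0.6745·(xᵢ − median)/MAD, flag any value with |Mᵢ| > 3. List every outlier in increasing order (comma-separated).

|Mᵢ| > 3 ⇔ |xᵢ − 1667.00| > 3·344.00/0.6745 = 1530.02.
So outliers lie outside [136.98, 3197.02].
3664: M = 3.92 → outlier.

3664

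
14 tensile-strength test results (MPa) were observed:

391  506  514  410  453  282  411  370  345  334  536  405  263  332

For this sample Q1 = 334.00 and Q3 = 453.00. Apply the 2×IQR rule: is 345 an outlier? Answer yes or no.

no

IQR = Q3 − Q1 = 453.00 − 334.00 = 119.00.
Lower fence = Q1 − 2·IQR = 334.00 − 238.00 = 96.00.
Upper fence = Q3 + 2·IQR = 453.00 + 238.00 = 691.00.
345 lies within [96.00, 691.00].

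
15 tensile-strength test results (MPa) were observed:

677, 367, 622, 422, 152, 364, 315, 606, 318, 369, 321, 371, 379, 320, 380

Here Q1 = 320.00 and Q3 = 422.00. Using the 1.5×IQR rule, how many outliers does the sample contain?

IQR = 102.00; fences at 320.00 − 153.00 = 167.00 and 422.00 + 153.00 = 575.00.
Outside the cutoffs: 152, 606, 622, 677.

4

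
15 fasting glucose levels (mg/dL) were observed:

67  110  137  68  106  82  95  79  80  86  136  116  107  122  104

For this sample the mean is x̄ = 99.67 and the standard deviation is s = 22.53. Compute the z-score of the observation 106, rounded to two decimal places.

z = (106 − 99.67) / 22.53 = 0.28.

0.28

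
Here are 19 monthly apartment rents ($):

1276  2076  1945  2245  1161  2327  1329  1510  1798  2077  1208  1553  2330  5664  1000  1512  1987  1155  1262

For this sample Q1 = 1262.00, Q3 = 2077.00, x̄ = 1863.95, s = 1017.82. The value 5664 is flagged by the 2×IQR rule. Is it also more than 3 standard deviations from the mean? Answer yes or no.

yes

z = (5664 − 1863.95) / 1017.82 = 3.73.
|z| = 3.73 > 3.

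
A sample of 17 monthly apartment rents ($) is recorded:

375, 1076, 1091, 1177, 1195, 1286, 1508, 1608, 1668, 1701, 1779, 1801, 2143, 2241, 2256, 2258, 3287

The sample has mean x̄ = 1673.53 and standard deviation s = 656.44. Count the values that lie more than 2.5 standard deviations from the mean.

Cutoffs: x̄ ± 2.5s = [32.43, 3314.63].
Every value lies within the cutoffs.

0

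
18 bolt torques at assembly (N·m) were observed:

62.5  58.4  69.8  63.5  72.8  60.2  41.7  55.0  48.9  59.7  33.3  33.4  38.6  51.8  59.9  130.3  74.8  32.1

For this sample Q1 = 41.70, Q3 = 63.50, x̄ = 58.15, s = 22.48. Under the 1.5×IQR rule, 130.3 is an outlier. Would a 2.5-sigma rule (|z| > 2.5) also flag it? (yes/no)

z = (130.3 − 58.15) / 22.48 = 3.21.
|z| = 3.21 > 2.5.

yes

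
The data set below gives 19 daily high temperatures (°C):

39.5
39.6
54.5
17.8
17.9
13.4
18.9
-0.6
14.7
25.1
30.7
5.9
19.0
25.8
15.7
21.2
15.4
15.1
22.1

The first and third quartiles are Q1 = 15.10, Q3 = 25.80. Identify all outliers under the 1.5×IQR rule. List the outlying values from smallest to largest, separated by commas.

IQR = Q3 − Q1 = 25.80 − 15.10 = 10.70.
Lower fence = Q1 − 1.5·IQR = 15.10 − 16.05 = -0.95.
Upper fence = Q3 + 1.5·IQR = 25.80 + 16.05 = 41.85.
54.5 > 41.85 → outlier.
All remaining values lie within [-0.95, 41.85].

54.5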